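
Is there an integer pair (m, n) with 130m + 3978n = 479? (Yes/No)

gcd(130, 3978): 3978 = 30·130 + 78; 130 = 1·78 + 52; 78 = 1·52 + 26; 52 = 2·26 + 0 → 26
26 does not divide 479, so a solution does not exist.

No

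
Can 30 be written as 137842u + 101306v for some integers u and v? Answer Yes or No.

By Bézout, 137842u + 101306v = 30 has integer solutions iff gcd(137842, 101306) | 30.
Euclid: 137842 = 1·101306 + 36536; 101306 = 2·36536 + 28234; 36536 = 1·28234 + 8302; 28234 = 3·8302 + 3328; 8302 = 2·3328 + 1646; 3328 = 2·1646 + 36; 1646 = 45·36 + 26; 36 = 1·26 + 10; 26 = 2·10 + 6; 10 = 1·6 + 4; 6 = 1·4 + 2; 4 = 2·2 + 0. gcd = 2; 30 mod 2 = 0. Yes.

Yes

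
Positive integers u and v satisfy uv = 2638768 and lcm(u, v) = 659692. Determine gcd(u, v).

gcd·lcm = product, so gcd = 2638768/659692 = 4.

4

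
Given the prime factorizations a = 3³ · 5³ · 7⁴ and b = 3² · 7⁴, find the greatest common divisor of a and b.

21609

min exponent per shared prime: 3² · 7⁴ = 21609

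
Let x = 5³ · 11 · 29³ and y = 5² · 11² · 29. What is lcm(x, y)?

368883625

max exponent per prime: 5³ · 11² · 29³ = 368883625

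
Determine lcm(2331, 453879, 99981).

lcm(2331, 453879) = 2331·453879/gcd = 1057991949/333 = 3177153
lcm(3177153, 99981) = 3177153·99981/gcd = 317654934093/63 = 5042141811

5042141811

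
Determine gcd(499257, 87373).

Euclid: 499257 = 5·87373 + 62392; 87373 = 1·62392 + 24981; 62392 = 2·24981 + 12430; 24981 = 2·12430 + 121; 12430 = 102·121 + 88; 121 = 1·88 + 33; 88 = 2·33 + 22; 33 = 1·22 + 11; 22 = 2·11 + 0. Last nonzero remainder: 11.

11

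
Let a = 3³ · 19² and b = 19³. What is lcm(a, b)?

185193

max exponent per prime: 3³ · 19³ = 185193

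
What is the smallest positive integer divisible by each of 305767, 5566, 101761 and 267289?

305767 = 7 · 11² · 19²; 5566 = 2 · 11² · 23; 101761 = 11² · 29²; 267289 = 11² · 47²
lcm takes max exponent of each prime: 2 · 7 · 11² · 19² · 23 · 29² · 47² = 26130044875858

26130044875858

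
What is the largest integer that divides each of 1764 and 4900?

196

Euclid: 4900 = 2·1764 + 1372; 1764 = 1·1372 + 392; 1372 = 3·392 + 196; 392 = 2·196 + 0. Last nonzero remainder: 196.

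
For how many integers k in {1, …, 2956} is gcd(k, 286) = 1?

286 = 2·11·13. Inclusion–exclusion on these primes:
2956 − ⌊2956/2⌋ − ⌊2956/11⌋ − ⌊2956/13⌋ + ⌊2956/22⌋ + ⌊2956/26⌋ + ⌊2956/143⌋ − ⌊2956/286⌋ = 1240

1240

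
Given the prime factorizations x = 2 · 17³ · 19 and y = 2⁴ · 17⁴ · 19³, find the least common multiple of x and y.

9165928624

max exponent per prime: 2⁴ · 17⁴ · 19³ = 9165928624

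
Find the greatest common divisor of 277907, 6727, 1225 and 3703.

7

277907 = 7 · 29 · 37²; 6727 = 7 · 31²; 1225 = 5² · 7²; 3703 = 7 · 23²
gcd takes min exponent of each prime: 7 = 7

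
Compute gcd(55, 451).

Euclid: 451 = 8·55 + 11; 55 = 5·11 + 0. Last nonzero remainder: 11.

11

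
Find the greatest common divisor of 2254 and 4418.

2

Euclid: 4418 = 1·2254 + 2164; 2254 = 1·2164 + 90; 2164 = 24·90 + 4; 90 = 22·4 + 2; 4 = 2·2 + 0. Last nonzero remainder: 2.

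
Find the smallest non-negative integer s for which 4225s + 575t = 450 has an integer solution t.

8

Euclid: 4225 = 7·575 + 200; 575 = 2·200 + 175; 200 = 1·175 + 25; 175 = 7·25 + 0 → gcd = 25; 450 = 25·18.
Back-substitution yields 4225·(3) + 575·(-22) = 25, so one solution is s = 3·18 = 54, t = -22·18 = -396.
Solutions in s differ by 575/25 = 23; the one in [0, 23) is 54 mod 23 = 8.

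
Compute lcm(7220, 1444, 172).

310460

lcm(7220, 1444) = 7220·1444/gcd = 10425680/1444 = 7220
lcm(7220, 172) = 7220·172/gcd = 1241840/4 = 310460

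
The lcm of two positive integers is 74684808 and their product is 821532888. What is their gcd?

11

gcd·lcm = product, so gcd = 821532888/74684808 = 11.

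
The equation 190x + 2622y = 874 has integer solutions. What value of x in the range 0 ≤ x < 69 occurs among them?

46

Reduce mod 2622: 190x ≡ 874 (mod 2622). With g = gcd(190, 2622) = 38 dividing 874, divide through: 5x ≡ 23 (mod 69).
Since gcd(5, 69) = 1, x ≡ 23·(5)⁻¹ ≡ 46 (mod 69). Smallest non-negative: 46.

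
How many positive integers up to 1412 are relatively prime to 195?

696

195 = 3·5·13. Inclusion–exclusion on these primes:
1412 − ⌊1412/3⌋ − ⌊1412/5⌋ − ⌊1412/13⌋ + ⌊1412/15⌋ + ⌊1412/39⌋ + ⌊1412/65⌋ − ⌊1412/195⌋ = 696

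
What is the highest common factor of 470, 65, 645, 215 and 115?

5

470 = 2 · 5 · 47; 65 = 5 · 13; 645 = 3 · 5 · 43; 215 = 5 · 43; 115 = 5 · 23
gcd takes min exponent of each prime: 5 = 5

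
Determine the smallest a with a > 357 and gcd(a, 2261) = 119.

2261 = 119·19. Any a with gcd(a, 2261) = 119 is a multiple of 119, say 119s, with s coprime to 19.
Need s > 357/119, so s ≥ 4. First s ≥ 4 with gcd(s, 19) = 1 is s = 4. Thus a = 119·4 = 476.

476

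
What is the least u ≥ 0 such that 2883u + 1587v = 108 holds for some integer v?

485

gcd(2883, 1587) = 3 (Euclid: 2883 = 1·1587 + 1296; 1587 = 1·1296 + 291; 1296 = 4·291 + 132; 291 = 2·132 + 27; 132 = 4·27 + 24; 27 = 1·24 + 3; 24 = 8·3 + 0), and 3 | 108.
Extended Euclid: 2883·(-60) + 1587·(109) = 3. Scale by 36: u₀ = -2160.
General solution u = u₀ + 529t; reducing mod 529 gives u = 485 (and v = -881).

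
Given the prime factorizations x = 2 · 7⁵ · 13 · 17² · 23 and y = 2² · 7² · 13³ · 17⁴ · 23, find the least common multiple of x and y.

283729027737428

max exponent per prime: 2² · 7⁵ · 13³ · 17⁴ · 23 = 283729027737428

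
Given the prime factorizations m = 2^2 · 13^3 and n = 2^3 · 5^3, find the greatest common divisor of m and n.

4

min exponent per shared prime: 2^2 = 4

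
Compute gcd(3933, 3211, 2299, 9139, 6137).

gcd(3933, 3211): 3933 = 1·3211 + 722; 3211 = 4·722 + 323; 722 = 2·323 + 76; 323 = 4·76 + 19; 76 = 4·19 + 0 → 19
gcd(19, 2299): 2299 = 121·19 + 0 → 19
gcd(19, 9139): 9139 = 481·19 + 0 → 19
gcd(19, 6137): 6137 = 323·19 + 0 → 19

19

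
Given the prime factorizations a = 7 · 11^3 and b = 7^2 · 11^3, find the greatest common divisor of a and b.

min exponent per shared prime: 7 · 11^3 = 9317

9317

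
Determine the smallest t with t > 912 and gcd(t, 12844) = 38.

Multiples of 38 above 912: 38·25, 38·26, … . Need the cofactor coprime to 12844/38 = 338.
Checking s = 25, 26, … the first with gcd(s, 338) = 1 is s = 25, giving 950.

950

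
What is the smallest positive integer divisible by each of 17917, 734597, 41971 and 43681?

17917 = 19 · 23 · 41; 734597 = 19 · 23 · 41²; 41971 = 19 · 47²; 43681 = 11² · 19²
lcm takes max exponent of each prime: 11² · 19² · 23 · 41² · 47² = 3730644253127

3730644253127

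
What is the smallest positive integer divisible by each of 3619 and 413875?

gcd first: 413875 = 114·3619 + 1309; 3619 = 2·1309 + 1001; 1309 = 1·1001 + 308; 1001 = 3·308 + 77; 308 = 4·77 + 0 → gcd = 77
lcm = 3619·413875/gcd = 1497813625/77 = 19452125

19452125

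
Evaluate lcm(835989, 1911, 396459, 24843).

835989 = 3 · 7² · 11² · 47; 1911 = 3 · 7² · 13; 396459 = 3² · 7² · 29 · 31; 24843 = 3 · 7² · 13²
lcm takes max exponent of each prime: 3² · 7² · 11² · 13² · 29 · 31 · 47 = 381037934277

381037934277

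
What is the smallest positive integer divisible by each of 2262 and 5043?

3802422

2262 = 2 · 3 · 13 · 29; 5043 = 3 · 41²
max exponents: 2 · 3 · 13 · 29 · 41² = 3802422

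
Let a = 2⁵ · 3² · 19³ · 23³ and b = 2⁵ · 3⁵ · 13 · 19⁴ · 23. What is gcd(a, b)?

45434016

min exponent per shared prime: 2⁵ · 3² · 19³ · 23 = 45434016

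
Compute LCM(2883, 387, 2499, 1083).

111837269691

lcm(2883, 387) = 2883·387/gcd = 1115721/3 = 371907
lcm(371907, 2499) = 371907·2499/gcd = 929395593/3 = 309798531
lcm(309798531, 1083) = 309798531·1083/gcd = 335511809073/3 = 111837269691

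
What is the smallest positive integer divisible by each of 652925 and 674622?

652925 = 5² · 7² · 13 · 41; 674622 = 2 · 3³ · 13 · 31²
max exponents: 2 · 3³ · 5² · 7² · 13 · 31² · 41 = 33882889950

33882889950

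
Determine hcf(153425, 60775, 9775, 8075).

153425 = 5² · 17 · 19²; 60775 = 5² · 11 · 13 · 17; 9775 = 5² · 17 · 23; 8075 = 5² · 17 · 19
gcd takes min exponent of each prime: 5² · 17 = 425

425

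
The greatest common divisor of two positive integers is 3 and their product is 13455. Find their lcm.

gcd·lcm = product, so lcm = 13455/3 = 4485.

4485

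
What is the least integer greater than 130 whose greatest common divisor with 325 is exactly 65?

195

gcd(m, 325) = 65 forces 65 | m; write m = 65s. Then gcd(65s, 65·5) = 65·gcd(s, 5), so need gcd(s, 5) = 1.
65s > 130 gives s ≥ 3. The least s ≥ 3 coprime to 5 is 3, so m = 65·3 = 195.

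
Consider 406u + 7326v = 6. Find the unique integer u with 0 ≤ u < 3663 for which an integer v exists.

Euclid: 7326 = 18·406 + 18; 406 = 22·18 + 10; 18 = 1·10 + 8; 10 = 1·8 + 2; 8 = 4·2 + 0 → gcd = 2; 6 = 2·3.
Back-substitution yields 406·(812) + 7326·(-45) = 2, so one solution is u = 812·3 = 2436, v = -45·3 = -135.
Solutions in u differ by 7326/2 = 3663; the one in [0, 3663) is 2436 mod 3663 = 2436.

2436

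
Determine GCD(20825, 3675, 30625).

20825 = 5² · 7² · 17; 3675 = 3 · 5² · 7²; 30625 = 5⁴ · 7²
gcd takes min exponent of each prime: 5² · 7² = 1225

1225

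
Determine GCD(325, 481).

Euclid: 481 = 1·325 + 156; 325 = 2·156 + 13; 156 = 12·13 + 0. Last nonzero remainder: 13.

13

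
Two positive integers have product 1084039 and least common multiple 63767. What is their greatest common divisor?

From gcd × lcm = mn: gcd = 1084039 / 63767 = 17.

17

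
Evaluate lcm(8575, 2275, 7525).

4793425

8575 = 5² · 7³; 2275 = 5² · 7 · 13; 7525 = 5² · 7 · 43
lcm takes max exponent of each prime: 5² · 7³ · 13 · 43 = 4793425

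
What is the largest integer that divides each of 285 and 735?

Euclid: 735 = 2·285 + 165; 285 = 1·165 + 120; 165 = 1·120 + 45; 120 = 2·45 + 30; 45 = 1·30 + 15; 30 = 2·15 + 0. Last nonzero remainder: 15.

15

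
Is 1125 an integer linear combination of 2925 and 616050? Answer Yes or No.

gcd(2925, 616050): 616050 = 210·2925 + 1800; 2925 = 1·1800 + 1125; 1800 = 1·1125 + 675; 1125 = 1·675 + 450; 675 = 1·450 + 225; 450 = 2·225 + 0 → 225
225 divides 1125, so a solution exists.

Yes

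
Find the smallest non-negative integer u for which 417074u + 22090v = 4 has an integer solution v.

Reduce mod 22090: 417074u ≡ 4 (mod 22090). With g = gcd(417074, 22090) = 2 dividing 4, divide through: 208537u ≡ 2 (mod 11045).
Since gcd(208537, 11045) = 1, u ≡ 2·(208537)⁻¹ ≡ 2866 (mod 11045). Smallest non-negative: 2866.

2866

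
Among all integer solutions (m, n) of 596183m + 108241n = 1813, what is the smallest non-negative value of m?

2148

Euclid: 596183 = 5·108241 + 54978; 108241 = 1·54978 + 53263; 54978 = 1·53263 + 1715; 53263 = 31·1715 + 98; 1715 = 17·98 + 49; 98 = 2·49 + 0 → gcd = 49; 1813 = 49·37.
Back-substitution yields 596183·(1073) + 108241·(-5910) = 49, so one solution is m = 1073·37 = 39701, n = -5910·37 = -218670.
Solutions in m differ by 108241/49 = 2209; the one in [0, 2209) is 39701 mod 2209 = 2148.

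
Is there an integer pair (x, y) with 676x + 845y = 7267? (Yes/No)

Yes

By Bézout, 676x + 845y = 7267 has integer solutions iff gcd(676, 845) | 7267.
Euclid: 845 = 1·676 + 169; 676 = 4·169 + 0. gcd = 169; 7267 mod 169 = 0. Yes.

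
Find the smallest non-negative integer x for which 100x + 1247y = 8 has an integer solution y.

449

gcd(100, 1247) = 1 (Euclid: 1247 = 12·100 + 47; 100 = 2·47 + 6; 47 = 7·6 + 5; 6 = 1·5 + 1; 5 = 5·1 + 0), and 1 | 8.
Extended Euclid: 100·(212) + 1247·(-17) = 1. Scale by 8: x₀ = 1696.
General solution x = x₀ + 1247t; reducing mod 1247 gives x = 449 (and y = -36).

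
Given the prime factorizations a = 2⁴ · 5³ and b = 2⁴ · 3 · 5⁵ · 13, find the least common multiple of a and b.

1950000

max exponent per prime: 2⁴ · 3 · 5⁵ · 13 = 1950000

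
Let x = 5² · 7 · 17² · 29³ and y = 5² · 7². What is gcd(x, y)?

175

min exponent per shared prime: 5² · 7 = 175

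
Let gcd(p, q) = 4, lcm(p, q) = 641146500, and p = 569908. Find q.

Using pq = gcd(p,q)·lcm(p,q) = 4·641146500 = 2564586000, we get q = 2564586000/569908 = 4500.

4500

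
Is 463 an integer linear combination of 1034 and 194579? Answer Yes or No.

By Bézout, 1034u − 194579v = 463 has integer solutions iff gcd(1034, 194579) | 463.
Euclid: 194579 = 188·1034 + 187; 1034 = 5·187 + 99; 187 = 1·99 + 88; 99 = 1·88 + 11; 88 = 8·11 + 0. gcd = 11; 463 mod 11 = 1. No.

No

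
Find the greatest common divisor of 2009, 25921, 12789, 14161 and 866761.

49

gcd(2009, 25921): 25921 = 12·2009 + 1813; 2009 = 1·1813 + 196; 1813 = 9·196 + 49; 196 = 4·49 + 0 → 49
gcd(49, 12789): 12789 = 261·49 + 0 → 49
gcd(49, 14161): 14161 = 289·49 + 0 → 49
gcd(49, 866761): 866761 = 17689·49 + 0 → 49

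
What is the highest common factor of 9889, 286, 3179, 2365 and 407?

11

9889 = 11 · 29 · 31; 286 = 2 · 11 · 13; 3179 = 11 · 17²; 2365 = 5 · 11 · 43; 407 = 11 · 37
gcd takes min exponent of each prime: 11 = 11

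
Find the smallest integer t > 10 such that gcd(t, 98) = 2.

Multiples of 2 above 10: 2·6, 2·7, … . Need the cofactor coprime to 98/2 = 49.
Checking s = 6, 7, … the first with gcd(s, 49) = 1 is s = 6, giving 12.

12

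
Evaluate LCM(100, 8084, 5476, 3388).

234343640300

100 = 2² · 5²; 8084 = 2² · 43 · 47; 5476 = 2² · 37²; 3388 = 2² · 7 · 11²
lcm takes max exponent of each prime: 2² · 5² · 7 · 11² · 37² · 43 · 47 = 234343640300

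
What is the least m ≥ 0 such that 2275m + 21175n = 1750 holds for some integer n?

38

Euclid: 21175 = 9·2275 + 700; 2275 = 3·700 + 175; 700 = 4·175 + 0 → gcd = 175; 1750 = 175·10.
Back-substitution yields 2275·(28) + 21175·(-3) = 175, so one solution is m = 28·10 = 280, n = -3·10 = -30.
Solutions in m differ by 21175/175 = 121; the one in [0, 121) is 280 mod 121 = 38.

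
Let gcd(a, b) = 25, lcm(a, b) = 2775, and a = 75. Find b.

a·b = gcd·lcm = 25·2775 = 69375, so b = 69375/75 = 925.

925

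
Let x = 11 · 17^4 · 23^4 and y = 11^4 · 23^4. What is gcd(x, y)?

3078251

min exponent per shared prime: 11 · 23^4 = 3078251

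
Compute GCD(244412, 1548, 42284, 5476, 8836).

4

gcd(244412, 1548): 244412 = 157·1548 + 1376; 1548 = 1·1376 + 172; 1376 = 8·172 + 0 → 172
gcd(172, 42284): 42284 = 245·172 + 144; 172 = 1·144 + 28; 144 = 5·28 + 4; 28 = 7·4 + 0 → 4
gcd(4, 5476): 5476 = 1369·4 + 0 → 4
gcd(4, 8836): 8836 = 2209·4 + 0 → 4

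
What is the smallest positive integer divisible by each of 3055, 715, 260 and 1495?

3091660

3055 = 5 · 13 · 47; 715 = 5 · 11 · 13; 260 = 2² · 5 · 13; 1495 = 5 · 13 · 23
lcm takes max exponent of each prime: 2² · 5 · 11 · 13 · 23 · 47 = 3091660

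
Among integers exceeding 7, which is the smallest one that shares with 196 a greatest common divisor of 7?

gcd(t, 196) = 7 forces 7 | t; write t = 7s. Then gcd(7s, 7·28) = 7·gcd(s, 28), so need gcd(s, 28) = 1.
7s > 7 gives s ≥ 2. The least s ≥ 2 coprime to 28 is 3, so t = 7·3 = 21.

21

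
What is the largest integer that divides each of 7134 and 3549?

3

7134 = 2 · 3 · 29 · 41
3549 = 3 · 7 · 13²
Common: 3 = 3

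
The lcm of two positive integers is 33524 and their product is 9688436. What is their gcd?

289

From gcd × lcm = uv: gcd = 9688436 / 33524 = 289.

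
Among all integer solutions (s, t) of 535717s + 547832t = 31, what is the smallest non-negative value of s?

340411

Euclid: 547832 = 1·535717 + 12115; 535717 = 44·12115 + 2657; 12115 = 4·2657 + 1487; 2657 = 1·1487 + 1170; 1487 = 1·1170 + 317; 1170 = 3·317 + 219; 317 = 1·219 + 98; 219 = 2·98 + 23; 98 = 4·23 + 6; 23 = 3·6 + 5; 6 = 1·5 + 1; 5 = 5·1 + 0 → gcd = 1; 31 = 1·31.
Back-substitution yields 535717·(-95051) + 547832·(92949) = 1, so one solution is s = -95051·31 = -2946581, t = 92949·31 = 2881419.
Solutions in s differ by 547832/1 = 547832; the one in [0, 547832) is -2946581 mod 547832 = 340411.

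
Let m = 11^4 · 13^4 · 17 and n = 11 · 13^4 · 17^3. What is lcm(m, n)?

max exponent per prime: 11^4 · 13^4 · 17^3 = 2054427945713

2054427945713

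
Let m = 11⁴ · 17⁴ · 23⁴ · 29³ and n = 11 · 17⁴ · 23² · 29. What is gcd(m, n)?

14094252271

min exponent per shared prime: 11 · 17⁴ · 23² · 29 = 14094252271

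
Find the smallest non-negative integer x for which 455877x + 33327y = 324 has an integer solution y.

981

gcd(455877, 33327) = 9 (Euclid: 455877 = 13·33327 + 22626; 33327 = 1·22626 + 10701; 22626 = 2·10701 + 1224; 10701 = 8·1224 + 909; 1224 = 1·909 + 315; 909 = 2·315 + 279; 315 = 1·279 + 36; 279 = 7·36 + 27; 36 = 1·27 + 9; 27 = 3·9 + 0), and 9 | 324.
Extended Euclid: 455877·(953) + 33327·(-13036) = 9. Scale by 36: x₀ = 34308.
General solution x = x₀ + 3703t; reducing mod 3703 gives x = 981 (and y = -13419).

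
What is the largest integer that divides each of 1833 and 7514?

13

Euclid: 7514 = 4·1833 + 182; 1833 = 10·182 + 13; 182 = 14·13 + 0. Last nonzero remainder: 13.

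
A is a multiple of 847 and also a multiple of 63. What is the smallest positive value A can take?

7623

gcd first: 847 = 13·63 + 28; 63 = 2·28 + 7; 28 = 4·7 + 0 → gcd = 7
lcm = 847·63/gcd = 53361/7 = 7623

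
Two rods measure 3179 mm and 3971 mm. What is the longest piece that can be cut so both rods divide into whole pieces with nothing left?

Euclid: 3971 = 1·3179 + 792; 3179 = 4·792 + 11; 792 = 72·11 + 0. Last nonzero remainder: 11.

11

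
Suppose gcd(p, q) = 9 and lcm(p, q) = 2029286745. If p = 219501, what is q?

p·q = gcd·lcm = 9·2029286745 = 18263580705, so q = 18263580705/219501 = 83205.

83205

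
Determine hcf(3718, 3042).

3718 = 2 · 11 · 13²
3042 = 2 · 3² · 13²
Common: 2 · 13² = 338

338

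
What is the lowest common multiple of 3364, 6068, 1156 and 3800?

1401080265400

lcm(3364, 6068) = 3364·6068/gcd = 20412752/4 = 5103188
lcm(5103188, 1156) = 5103188·1156/gcd = 5899285328/4 = 1474821332
lcm(1474821332, 3800) = 1474821332·3800/gcd = 5604321061600/4 = 1401080265400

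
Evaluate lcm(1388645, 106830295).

102663913495

gcd first: 106830295 = 76·1388645 + 1293275; 1388645 = 1·1293275 + 95370; 1293275 = 13·95370 + 53465; 95370 = 1·53465 + 41905; 53465 = 1·41905 + 11560; 41905 = 3·11560 + 7225; 11560 = 1·7225 + 4335; 7225 = 1·4335 + 2890; 4335 = 1·2890 + 1445; 2890 = 2·1445 + 0 → gcd = 1445
lcm = 1388645·106830295/gcd = 148349355000275/1445 = 102663913495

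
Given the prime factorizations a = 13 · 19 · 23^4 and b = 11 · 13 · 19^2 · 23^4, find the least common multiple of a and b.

max exponent per prime: 11 · 13 · 19^2 · 23^4 = 14446231943

14446231943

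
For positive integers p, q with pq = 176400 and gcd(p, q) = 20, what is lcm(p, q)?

8820

gcd·lcm = product, so lcm = 176400/20 = 8820.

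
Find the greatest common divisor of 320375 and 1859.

Euclid: 320375 = 172·1859 + 627; 1859 = 2·627 + 605; 627 = 1·605 + 22; 605 = 27·22 + 11; 22 = 2·11 + 0. Last nonzero remainder: 11.

11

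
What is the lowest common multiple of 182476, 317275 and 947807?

3264910772900

182476 = 2² · 7⁴ · 19; 317275 = 5² · 7³ · 37; 947807 = 7² · 23 · 29²
lcm takes max exponent of each prime: 2² · 5² · 7⁴ · 19 · 23 · 29² · 37 = 3264910772900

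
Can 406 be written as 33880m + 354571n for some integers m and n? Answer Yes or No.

Yes

gcd(33880, 354571): 354571 = 10·33880 + 15771; 33880 = 2·15771 + 2338; 15771 = 6·2338 + 1743; 2338 = 1·1743 + 595; 1743 = 2·595 + 553; 595 = 1·553 + 42; 553 = 13·42 + 7; 42 = 6·7 + 0 → 7
7 divides 406, so a solution exists.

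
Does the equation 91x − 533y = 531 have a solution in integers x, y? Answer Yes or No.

No

By Bézout, 91x − 533y = 531 has integer solutions iff gcd(91, 533) | 531.
Euclid: 533 = 5·91 + 78; 91 = 1·78 + 13; 78 = 6·13 + 0. gcd = 13; 531 mod 13 = 11. No.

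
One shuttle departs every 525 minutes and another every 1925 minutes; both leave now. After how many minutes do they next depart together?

gcd first: 1925 = 3·525 + 350; 525 = 1·350 + 175; 350 = 2·175 + 0 → gcd = 175
lcm = 525·1925/gcd = 1010625/175 = 5775

5775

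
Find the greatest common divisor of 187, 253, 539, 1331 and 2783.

11

gcd(187, 253): 253 = 1·187 + 66; 187 = 2·66 + 55; 66 = 1·55 + 11; 55 = 5·11 + 0 → 11
gcd(11, 539): 539 = 49·11 + 0 → 11
gcd(11, 1331): 1331 = 121·11 + 0 → 11
gcd(11, 2783): 2783 = 253·11 + 0 → 11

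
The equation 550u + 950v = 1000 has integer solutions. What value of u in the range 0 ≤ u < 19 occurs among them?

7

Reduce mod 950: 550u ≡ 1000 (mod 950). With g = gcd(550, 950) = 50 dividing 1000, divide through: 11u ≡ 20 (mod 19).
Since gcd(11, 19) = 1, u ≡ 20·(11)⁻¹ ≡ 7 (mod 19). Smallest non-negative: 7.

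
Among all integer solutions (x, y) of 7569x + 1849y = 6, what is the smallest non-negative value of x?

823

gcd(7569, 1849) = 1 (Euclid: 7569 = 4·1849 + 173; 1849 = 10·173 + 119; 173 = 1·119 + 54; 119 = 2·54 + 11; 54 = 4·11 + 10; 11 = 1·10 + 1; 10 = 10·1 + 0), and 1 | 6.
Extended Euclid: 7569·(-171) + 1849·(700) = 1. Scale by 6: x₀ = -1026.
General solution x = x₀ + 1849t; reducing mod 1849 gives x = 823 (and y = -3369).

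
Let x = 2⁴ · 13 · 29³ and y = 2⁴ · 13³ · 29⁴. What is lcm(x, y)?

max exponent per prime: 2⁴ · 13³ · 29⁴ = 24862341712

24862341712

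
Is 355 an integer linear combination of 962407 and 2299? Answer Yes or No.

gcd(962407, 2299): 962407 = 418·2299 + 1425; 2299 = 1·1425 + 874; 1425 = 1·874 + 551; 874 = 1·551 + 323; 551 = 1·323 + 228; 323 = 1·228 + 95; 228 = 2·95 + 38; 95 = 2·38 + 19; 38 = 2·19 + 0 → 19
19 does not divide 355, so a solution does not exist.

No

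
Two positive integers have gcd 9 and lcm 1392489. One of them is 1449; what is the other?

8649

p·q = gcd·lcm = 9·1392489 = 12532401, so q = 12532401/1449 = 8649.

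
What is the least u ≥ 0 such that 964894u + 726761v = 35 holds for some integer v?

1117

Euclid: 964894 = 1·726761 + 238133; 726761 = 3·238133 + 12362; 238133 = 19·12362 + 3255; 12362 = 3·3255 + 2597; 3255 = 1·2597 + 658; 2597 = 3·658 + 623; 658 = 1·623 + 35; 623 = 17·35 + 28; 35 = 1·28 + 7; 28 = 4·7 + 0 → gcd = 7; 35 = 7·5.
Back-substitution yields 964894·(20988) + 726761·(-27865) = 7, so one solution is u = 20988·5 = 104940, v = -27865·5 = -139325.
Solutions in u differ by 726761/7 = 103823; the one in [0, 103823) is 104940 mod 103823 = 1117.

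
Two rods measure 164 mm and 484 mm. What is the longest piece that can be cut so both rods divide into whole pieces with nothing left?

4

164 = 2² · 41
484 = 2² · 11²
Common: 2² = 4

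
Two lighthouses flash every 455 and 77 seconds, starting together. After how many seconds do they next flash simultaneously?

5005

455 = 5 · 7 · 13; 77 = 7 · 11
max exponents: 5 · 7 · 11 · 13 = 5005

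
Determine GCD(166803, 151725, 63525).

21

gcd(166803, 151725): 166803 = 1·151725 + 15078; 151725 = 10·15078 + 945; 15078 = 15·945 + 903; 945 = 1·903 + 42; 903 = 21·42 + 21; 42 = 2·21 + 0 → 21
gcd(21, 63525): 63525 = 3025·21 + 0 → 21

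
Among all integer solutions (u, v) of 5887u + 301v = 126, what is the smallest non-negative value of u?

33

Reduce mod 301: 5887u ≡ 126 (mod 301). With g = gcd(5887, 301) = 7 dividing 126, divide through: 841u ≡ 18 (mod 43).
Since gcd(841, 43) = 1, u ≡ 18·(841)⁻¹ ≡ 33 (mod 43). Smallest non-negative: 33.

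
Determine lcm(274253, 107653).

602533841

274253 = 7² · 29 · 193; 107653 = 7² · 13³
max exponents: 7² · 13³ · 29 · 193 = 602533841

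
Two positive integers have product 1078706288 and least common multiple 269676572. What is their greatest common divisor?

4

From gcd × lcm = pq: gcd = 1078706288 / 269676572 = 4.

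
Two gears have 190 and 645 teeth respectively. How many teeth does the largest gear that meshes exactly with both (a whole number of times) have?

5

190 = 2 · 5 · 19
645 = 3 · 5 · 43
Common: 5 = 5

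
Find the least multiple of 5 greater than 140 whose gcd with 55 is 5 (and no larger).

gcd(x, 55) = 5 forces 5 | x; write x = 5s. Then gcd(5s, 5·11) = 5·gcd(s, 11), so need gcd(s, 11) = 1.
5s > 140 gives s ≥ 29. The least s ≥ 29 coprime to 11 is 29, so x = 5·29 = 145.

145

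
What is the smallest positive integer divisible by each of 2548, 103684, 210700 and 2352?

lcm(2548, 103684) = 2548·103684/gcd = 264186832/196 = 1347892
lcm(1347892, 210700) = 1347892·210700/gcd = 284000844400/196 = 1448983900
lcm(1448983900, 2352) = 1448983900·2352/gcd = 3408010132800/196 = 17387806800

17387806800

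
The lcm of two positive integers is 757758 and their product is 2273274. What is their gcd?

3

From gcd × lcm = pq: gcd = 2273274 / 757758 = 3.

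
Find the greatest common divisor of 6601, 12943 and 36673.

gcd(6601, 12943): 12943 = 1·6601 + 6342; 6601 = 1·6342 + 259; 6342 = 24·259 + 126; 259 = 2·126 + 7; 126 = 18·7 + 0 → 7
gcd(7, 36673): 36673 = 5239·7 + 0 → 7

7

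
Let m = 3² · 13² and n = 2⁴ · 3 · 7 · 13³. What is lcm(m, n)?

2214576

max exponent per prime: 2⁴ · 3² · 7 · 13³ = 2214576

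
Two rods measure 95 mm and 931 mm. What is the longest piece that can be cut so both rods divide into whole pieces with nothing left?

19

95 = 5 · 19
931 = 7² · 19
Common: 19 = 19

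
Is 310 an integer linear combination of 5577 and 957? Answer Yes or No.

gcd(5577, 957): 5577 = 5·957 + 792; 957 = 1·792 + 165; 792 = 4·165 + 132; 165 = 1·132 + 33; 132 = 4·33 + 0 → 33
33 does not divide 310, so a solution does not exist.

No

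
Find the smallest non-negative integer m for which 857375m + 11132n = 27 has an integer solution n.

Reduce mod 11132: 857375m ≡ 27 (mod 11132). With g = gcd(857375, 11132) = 1 dividing 27, divide through: 857375m ≡ 27 (mod 11132).
Since gcd(857375, 11132) = 1, m ≡ 27·(857375)⁻¹ ≡ 3957 (mod 11132). Smallest non-negative: 3957.

3957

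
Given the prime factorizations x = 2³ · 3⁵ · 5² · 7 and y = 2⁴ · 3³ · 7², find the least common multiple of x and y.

max exponent per prime: 2⁴ · 3⁵ · 5² · 7² = 4762800

4762800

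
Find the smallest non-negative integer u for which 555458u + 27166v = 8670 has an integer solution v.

Euclid: 555458 = 20·27166 + 12138; 27166 = 2·12138 + 2890; 12138 = 4·2890 + 578; 2890 = 5·578 + 0 → gcd = 578; 8670 = 578·15.
Back-substitution yields 555458·(9) + 27166·(-184) = 578, so one solution is u = 9·15 = 135, v = -184·15 = -2760.
Solutions in u differ by 27166/578 = 47; the one in [0, 47) is 135 mod 47 = 41.

41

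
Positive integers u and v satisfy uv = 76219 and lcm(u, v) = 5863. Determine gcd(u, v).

13

gcd·lcm = product, so gcd = 76219/5863 = 13.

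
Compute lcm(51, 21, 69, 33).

90321

51 = 3 · 17; 21 = 3 · 7; 69 = 3 · 23; 33 = 3 · 11
lcm takes max exponent of each prime: 3 · 7 · 11 · 17 · 23 = 90321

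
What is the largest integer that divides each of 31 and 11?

1

Euclid: 31 = 2·11 + 9; 11 = 1·9 + 2; 9 = 4·2 + 1; 2 = 2·1 + 0. Last nonzero remainder: 1.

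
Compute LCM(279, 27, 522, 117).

631098

279 = 3² · 31; 27 = 3³; 522 = 2 · 3² · 29; 117 = 3² · 13
lcm takes max exponent of each prime: 2 · 3³ · 13 · 29 · 31 = 631098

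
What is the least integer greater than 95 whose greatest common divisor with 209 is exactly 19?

Multiples of 19 above 95: 19·6, 19·7, … . Need the cofactor coprime to 209/19 = 11.
Checking s = 6, 7, … the first with gcd(s, 11) = 1 is s = 6, giving 114.

114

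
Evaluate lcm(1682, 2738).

1682 = 2 · 29²; 2738 = 2 · 37²
max exponents: 2 · 29² · 37² = 2302658

2302658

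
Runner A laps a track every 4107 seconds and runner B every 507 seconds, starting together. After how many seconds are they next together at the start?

694083

gcd first: 4107 = 8·507 + 51; 507 = 9·51 + 48; 51 = 1·48 + 3; 48 = 16·3 + 0 → gcd = 3
lcm = 4107·507/gcd = 2082249/3 = 694083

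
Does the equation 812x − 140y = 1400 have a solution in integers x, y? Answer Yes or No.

Yes

gcd(812, 140): 812 = 5·140 + 112; 140 = 1·112 + 28; 112 = 4·28 + 0 → 28
28 divides 1400, so a solution exists.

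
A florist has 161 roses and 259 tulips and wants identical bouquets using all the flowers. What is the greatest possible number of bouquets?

161 = 7 · 23
259 = 7 · 37
Common: 7 = 7

7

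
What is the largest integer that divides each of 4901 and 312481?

169

4901 = 13² · 29
312481 = 13² · 43²
Common: 13² = 169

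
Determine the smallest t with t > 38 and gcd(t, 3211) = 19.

3211 = 19·169. Any t with gcd(t, 3211) = 19 is a multiple of 19, say 19s, with s coprime to 169.
Need s > 38/19, so s ≥ 3. First s ≥ 3 with gcd(s, 169) = 1 is s = 3. Thus t = 19·3 = 57.

57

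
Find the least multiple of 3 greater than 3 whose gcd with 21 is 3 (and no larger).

Multiples of 3 above 3: 3·2, 3·3, … . Need the cofactor coprime to 21/3 = 7.
Checking s = 2, 3, … the first with gcd(s, 7) = 1 is s = 2, giving 6.

6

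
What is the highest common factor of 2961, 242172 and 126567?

2961 = 3² · 7 · 47; 242172 = 2² · 3² · 7 · 31²; 126567 = 3² · 7³ · 41
gcd takes min exponent of each prime: 3² · 7 = 63

63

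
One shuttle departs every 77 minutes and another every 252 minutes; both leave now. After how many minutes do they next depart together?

77 = 7 · 11; 252 = 2² · 3² · 7
max exponents: 2² · 3² · 7 · 11 = 2772

2772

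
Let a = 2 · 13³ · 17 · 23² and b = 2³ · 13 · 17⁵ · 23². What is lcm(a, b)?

max exponent per prime: 2³ · 13³ · 17⁵ · 23² = 13201410108328

13201410108328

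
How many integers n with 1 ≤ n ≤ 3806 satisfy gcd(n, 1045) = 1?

2623

1045 = 5·11·19. Inclusion–exclusion on these primes:
3806 − ⌊3806/5⌋ − ⌊3806/11⌋ − ⌊3806/19⌋ + ⌊3806/55⌋ + ⌊3806/95⌋ + ⌊3806/209⌋ − ⌊3806/1045⌋ = 2623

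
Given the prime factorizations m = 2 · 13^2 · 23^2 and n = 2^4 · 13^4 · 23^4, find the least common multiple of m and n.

127880620816

max exponent per prime: 2^4 · 13^4 · 23^4 = 127880620816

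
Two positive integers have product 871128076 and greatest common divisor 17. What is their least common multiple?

51242828

gcd·lcm = product, so lcm = 871128076/17 = 51242828.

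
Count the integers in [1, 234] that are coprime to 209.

Prime factors of 209: 11, 19. Count integers ≤ 234 divisible by none of them.
By inclusion–exclusion: 234 − ⌊234/11⌋ − ⌊234/19⌋ + ⌊234/209⌋ = 202.

202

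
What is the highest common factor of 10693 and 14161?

10693 = 17² · 37
14161 = 7² · 17²
Common: 17² = 289

289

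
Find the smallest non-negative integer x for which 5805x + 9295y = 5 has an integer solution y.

gcd(5805, 9295) = 5 (Euclid: 9295 = 1·5805 + 3490; 5805 = 1·3490 + 2315; 3490 = 1·2315 + 1175; 2315 = 1·1175 + 1140; 1175 = 1·1140 + 35; 1140 = 32·35 + 20; 35 = 1·20 + 15; 20 = 1·15 + 5; 15 = 3·5 + 0), and 5 | 5.
Extended Euclid: 5805·(530) + 9295·(-331) = 5. Scale by 1: x₀ = 530.
General solution x = x₀ + 1859t; reducing mod 1859 gives x = 530 (and y = -331).

530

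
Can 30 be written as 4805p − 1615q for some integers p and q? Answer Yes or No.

gcd(4805, 1615): 4805 = 2·1615 + 1575; 1615 = 1·1575 + 40; 1575 = 39·40 + 15; 40 = 2·15 + 10; 15 = 1·10 + 5; 10 = 2·5 + 0 → 5
5 divides 30, so a solution exists.

Yes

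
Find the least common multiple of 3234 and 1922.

3107874

3234 = 2 · 3 · 7² · 11; 1922 = 2 · 31²
max exponents: 2 · 3 · 7² · 11 · 31² = 3107874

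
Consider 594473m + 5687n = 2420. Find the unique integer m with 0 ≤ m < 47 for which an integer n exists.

gcd(594473, 5687) = 121 (Euclid: 594473 = 104·5687 + 3025; 5687 = 1·3025 + 2662; 3025 = 1·2662 + 363; 2662 = 7·363 + 121; 363 = 3·121 + 0), and 121 | 2420.
Extended Euclid: 594473·(-15) + 5687·(1568) = 121. Scale by 20: m₀ = -300.
General solution m = m₀ + 47t; reducing mod 47 gives m = 29 (and n = -3031).

29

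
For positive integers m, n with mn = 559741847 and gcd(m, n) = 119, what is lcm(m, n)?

For any two positive integers, gcd × lcm equals their product. Hence lcm = 559741847 / 119 = 4703713.

4703713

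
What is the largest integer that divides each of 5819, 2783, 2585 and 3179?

11

gcd(5819, 2783): 5819 = 2·2783 + 253; 2783 = 11·253 + 0 → 253
gcd(253, 2585): 2585 = 10·253 + 55; 253 = 4·55 + 33; 55 = 1·33 + 22; 33 = 1·22 + 11; 22 = 2·11 + 0 → 11
gcd(11, 3179): 3179 = 289·11 + 0 → 11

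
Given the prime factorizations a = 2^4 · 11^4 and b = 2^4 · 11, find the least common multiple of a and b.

max exponent per prime: 2^4 · 11^4 = 234256

234256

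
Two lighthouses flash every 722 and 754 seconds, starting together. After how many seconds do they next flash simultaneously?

272194

gcd first: 754 = 1·722 + 32; 722 = 22·32 + 18; 32 = 1·18 + 14; 18 = 1·14 + 4; 14 = 3·4 + 2; 4 = 2·2 + 0 → gcd = 2
lcm = 722·754/gcd = 544388/2 = 272194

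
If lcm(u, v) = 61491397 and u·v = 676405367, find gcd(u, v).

From gcd × lcm = uv: gcd = 676405367 / 61491397 = 11.

11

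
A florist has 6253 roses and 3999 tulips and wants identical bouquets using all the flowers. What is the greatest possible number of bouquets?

6253 = 13² · 37
3999 = 3 · 31 · 43
Common: 1 = 1

1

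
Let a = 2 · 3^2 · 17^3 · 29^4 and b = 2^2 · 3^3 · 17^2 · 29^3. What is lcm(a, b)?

max exponent per prime: 2^2 · 3^3 · 17^3 · 29^4 = 375286127724

375286127724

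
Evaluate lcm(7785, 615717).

gcd first: 615717 = 79·7785 + 702; 7785 = 11·702 + 63; 702 = 11·63 + 9; 63 = 7·9 + 0 → gcd = 9
lcm = 7785·615717/gcd = 4793356845/9 = 532595205

532595205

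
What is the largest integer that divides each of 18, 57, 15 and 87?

3

gcd(18, 57): 57 = 3·18 + 3; 18 = 6·3 + 0 → 3
gcd(3, 15): 15 = 5·3 + 0 → 3
gcd(3, 87): 87 = 29·3 + 0 → 3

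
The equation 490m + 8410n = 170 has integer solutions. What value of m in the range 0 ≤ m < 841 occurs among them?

Euclid: 8410 = 17·490 + 80; 490 = 6·80 + 10; 80 = 8·10 + 0 → gcd = 10; 170 = 10·17.
Back-substitution yields 490·(103) + 8410·(-6) = 10, so one solution is m = 103·17 = 1751, n = -6·17 = -102.
Solutions in m differ by 8410/10 = 841; the one in [0, 841) is 1751 mod 841 = 69.

69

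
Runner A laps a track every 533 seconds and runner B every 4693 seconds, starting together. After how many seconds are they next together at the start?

192413

gcd first: 4693 = 8·533 + 429; 533 = 1·429 + 104; 429 = 4·104 + 13; 104 = 8·13 + 0 → gcd = 13
lcm = 533·4693/gcd = 2501369/13 = 192413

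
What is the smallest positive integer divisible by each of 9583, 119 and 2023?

9583 = 7 · 37²; 119 = 7 · 17; 2023 = 7 · 17²
lcm takes max exponent of each prime: 7 · 17² · 37² = 2769487

2769487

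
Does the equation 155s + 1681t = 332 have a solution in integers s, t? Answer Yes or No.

Yes

gcd(155, 1681): 1681 = 10·155 + 131; 155 = 1·131 + 24; 131 = 5·24 + 11; 24 = 2·11 + 2; 11 = 5·2 + 1; 2 = 2·1 + 0 → 1
1 divides 332, so a solution exists.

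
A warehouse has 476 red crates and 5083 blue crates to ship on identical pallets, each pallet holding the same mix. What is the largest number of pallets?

Euclid: 5083 = 10·476 + 323; 476 = 1·323 + 153; 323 = 2·153 + 17; 153 = 9·17 + 0. Last nonzero remainder: 17.

17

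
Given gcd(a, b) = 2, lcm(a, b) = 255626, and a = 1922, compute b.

Using ab = gcd(a,b)·lcm(a,b) = 2·255626 = 511252, we get b = 511252/1922 = 266.

266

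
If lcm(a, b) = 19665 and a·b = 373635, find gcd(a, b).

gcd·lcm = product, so gcd = 373635/19665 = 19.

19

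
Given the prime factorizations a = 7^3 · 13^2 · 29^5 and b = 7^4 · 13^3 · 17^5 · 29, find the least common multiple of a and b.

153623202143335117921

max exponent per prime: 7^4 · 13^3 · 17^5 · 29^5 = 153623202143335117921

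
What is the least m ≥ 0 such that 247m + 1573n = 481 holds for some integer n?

gcd(247, 1573) = 13 (Euclid: 1573 = 6·247 + 91; 247 = 2·91 + 65; 91 = 1·65 + 26; 65 = 2·26 + 13; 26 = 2·13 + 0), and 13 | 481.
Extended Euclid: 247·(51) + 1573·(-8) = 13. Scale by 37: m₀ = 1887.
General solution m = m₀ + 121t; reducing mod 121 gives m = 72 (and n = -11).

72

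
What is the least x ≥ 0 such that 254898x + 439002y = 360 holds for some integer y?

Reduce mod 439002: 254898x ≡ 360 (mod 439002). With g = gcd(254898, 439002) = 18 dividing 360, divide through: 14161x ≡ 20 (mod 24389).
Since gcd(14161, 24389) = 1, x ≡ 20·(14161)⁻¹ ≡ 4378 (mod 24389). Smallest non-negative: 4378.

4378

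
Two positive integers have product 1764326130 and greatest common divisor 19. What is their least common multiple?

gcd·lcm = product, so lcm = 1764326130/19 = 92859270.

92859270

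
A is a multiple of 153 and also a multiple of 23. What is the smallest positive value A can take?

3519

gcd first: 153 = 6·23 + 15; 23 = 1·15 + 8; 15 = 1·8 + 7; 8 = 1·7 + 1; 7 = 7·1 + 0 → gcd = 1
lcm = 153·23/gcd = 3519/1 = 3519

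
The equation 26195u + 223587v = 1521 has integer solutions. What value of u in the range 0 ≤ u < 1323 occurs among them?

828

gcd(26195, 223587) = 169 (Euclid: 223587 = 8·26195 + 14027; 26195 = 1·14027 + 12168; 14027 = 1·12168 + 1859; 12168 = 6·1859 + 1014; 1859 = 1·1014 + 845; 1014 = 1·845 + 169; 845 = 5·169 + 0), and 169 | 1521.
Extended Euclid: 26195·(239) + 223587·(-28) = 169. Scale by 9: u₀ = 2151.
General solution u = u₀ + 1323t; reducing mod 1323 gives u = 828 (and v = -97).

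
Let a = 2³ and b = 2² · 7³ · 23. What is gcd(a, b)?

min exponent per shared prime: 2² = 4

4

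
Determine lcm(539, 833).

9163

539 = 7² · 11; 833 = 7² · 17
max exponents: 7² · 11 · 17 = 9163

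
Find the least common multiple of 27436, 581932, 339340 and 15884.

28581590180

lcm(27436, 581932) = 27436·581932/gcd = 15965886352/1444 = 11056708
lcm(11056708, 339340) = 11056708·339340/gcd = 3751983292720/1444 = 2598326380
lcm(2598326380, 15884) = 2598326380·15884/gcd = 41271816219920/1444 = 28581590180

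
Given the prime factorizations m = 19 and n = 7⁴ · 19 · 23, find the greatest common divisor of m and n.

19

min exponent per shared prime: 19 = 19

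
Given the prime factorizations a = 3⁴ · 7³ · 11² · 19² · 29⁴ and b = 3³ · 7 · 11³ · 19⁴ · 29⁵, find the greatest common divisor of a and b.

5839106117229

min exponent per shared prime: 3³ · 7 · 11² · 19² · 29⁴ = 5839106117229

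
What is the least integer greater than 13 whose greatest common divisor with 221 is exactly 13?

26

Multiples of 13 above 13: 13·2, 13·3, … . Need the cofactor coprime to 221/13 = 17.
Checking s = 2, 3, … the first with gcd(s, 17) = 1 is s = 2, giving 26.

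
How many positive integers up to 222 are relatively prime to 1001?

1001 = 7·11·13. Inclusion–exclusion on these primes:
222 − ⌊222/7⌋ − ⌊222/11⌋ − ⌊222/13⌋ + ⌊222/77⌋ + ⌊222/91⌋ + ⌊222/143⌋ − ⌊222/1001⌋ = 159

159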